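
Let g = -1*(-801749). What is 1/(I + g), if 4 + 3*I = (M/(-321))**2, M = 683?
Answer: 309123/247839110452 ≈ 1.2473e-6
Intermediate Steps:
g = 801749
I = 54325/309123 (I = -4/3 + (683/(-321))**2/3 = -4/3 + (683*(-1/321))**2/3 = -4/3 + (-683/321)**2/3 = -4/3 + (1/3)*(466489/103041) = -4/3 + 466489/309123 = 54325/309123 ≈ 0.17574)
1/(I + g) = 1/(54325/309123 + 801749) = 1/(247839110452/309123) = 309123/247839110452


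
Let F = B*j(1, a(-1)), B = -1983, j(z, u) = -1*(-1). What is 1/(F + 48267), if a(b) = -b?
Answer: 1/46284 ≈ 2.1606e-5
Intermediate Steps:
j(z, u) = 1
F = -1983 (F = -1983*1 = -1983)
1/(F + 48267) = 1/(-1983 + 48267) = 1/46284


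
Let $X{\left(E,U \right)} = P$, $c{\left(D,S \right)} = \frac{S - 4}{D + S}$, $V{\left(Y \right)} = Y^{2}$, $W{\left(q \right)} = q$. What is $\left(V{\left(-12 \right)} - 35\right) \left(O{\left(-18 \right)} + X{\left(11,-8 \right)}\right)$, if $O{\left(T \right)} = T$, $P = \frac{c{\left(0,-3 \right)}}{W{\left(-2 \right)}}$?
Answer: $- \frac{12535}{6} \approx -2089.2$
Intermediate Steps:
$c{\left(D,S \right)} = \frac{-4 + S}{D + S}$
$P = - \frac{7}{6}$ ($P = \frac{\frac{1}{0 - 3} \left(-4 - 3\right)}{-2} = \frac{1}{-3} \left(-7\right) \left(- \frac{1}{2}\right) = \left(- \frac{1}{3}\right) \left(-7\right) \left(- \frac{1}{2}\right) = \frac{7}{3} \left(- \frac{1}{2}\right) = - \frac{7}{6} \approx -1.1667$)
$X{\left(E,U \right)} = - \frac{7}{6}$
$\left(V{\left(-12 \right)} - 35\right) \left(O{\left(-18 \right)} + X{\left(11,-8 \right)}\right) = \left(\left(-12\right)^{2} - 35\right) \left(-18 - \frac{7}{6}\right) = \left(144 - 35\right) \left(- \frac{115}{6}\right) = 109 \left(- \frac{115}{6}\right) = - \frac{12535}{6}$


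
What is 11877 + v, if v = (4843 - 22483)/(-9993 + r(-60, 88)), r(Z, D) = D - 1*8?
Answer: 117754341/9913 ≈ 11879.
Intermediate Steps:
r(Z, D) = -8 + D (r(Z, D) = D - 8 = -8 + D)
v = 17640/9913 (v = (4843 - 22483)/(-9993 + (-8 + 88)) = -17640/(-9993 + 80) = -17640/(-9913) = -17640*(-1/9913) = 17640/9913 ≈ 1.7795)
11877 + v = 11877 + 17640/9913 = 117754341/9913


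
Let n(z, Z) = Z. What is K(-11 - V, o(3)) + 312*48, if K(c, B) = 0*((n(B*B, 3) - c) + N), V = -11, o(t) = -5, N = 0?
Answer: 14976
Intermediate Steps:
K(c, B) = 0 (K(c, B) = 0*((3 - c) + 0) = 0*(3 - c) = 0)
K(-11 - V, o(3)) + 312*48 = 0 + 312*48 = 0 + 14976 = 14976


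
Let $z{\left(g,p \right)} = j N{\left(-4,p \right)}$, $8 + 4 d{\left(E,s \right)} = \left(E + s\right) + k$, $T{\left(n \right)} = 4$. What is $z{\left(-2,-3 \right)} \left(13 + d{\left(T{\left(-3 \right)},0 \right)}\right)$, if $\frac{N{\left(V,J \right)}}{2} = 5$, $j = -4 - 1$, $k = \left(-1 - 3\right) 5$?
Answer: $-350$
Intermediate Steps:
$k = -20$ ($k = \left(-4\right) 5 = -20$)
$j = -5$
$d{\left(E,s \right)} = -7 + \frac{E}{4} + \frac{s}{4}$ ($d{\left(E,s \right)} = -2 + \frac{\left(E + s\right) - 20}{4} = -2 + \frac{-20 + E + s}{4} = -2 + \left(-5 + \frac{E}{4} + \frac{s}{4}\right) = -7 + \frac{E}{4} + \frac{s}{4}$)
$N{\left(V,J \right)} = 10$ ($N{\left(V,J \right)} = 2 \cdot 5 = 10$)
$z{\left(g,p \right)} = -50$ ($z{\left(g,p \right)} = \left(-5\right) 10 = -50$)
$z{\left(-2,-3 \right)} \left(13 + d{\left(T{\left(-3 \right)},0 \right)}\right) = - 50 \left(13 + \left(-7 + \frac{1}{4} \cdot 4 + \frac{1}{4} \cdot 0\right)\right) = - 50 \left(13 + \left(-7 + 1 + 0\right)\right) = - 50 \left(13 - 6\right) = \left(-50\right) 7 = -350$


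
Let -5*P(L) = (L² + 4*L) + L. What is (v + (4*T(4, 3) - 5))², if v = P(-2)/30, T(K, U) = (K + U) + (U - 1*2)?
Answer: 456976/625 ≈ 731.16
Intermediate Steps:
P(L) = -L - L²/5 (P(L) = -((L² + 4*L) + L)/5 = -(L² + 5*L)/5 = -L - L²/5)
T(K, U) = -2 + K + 2*U (T(K, U) = (K + U) + (U - 2) = (K + U) + (-2 + U) = -2 + K + 2*U)
v = 1/25 (v = -⅕*(-2)*(5 - 2)/30 = -⅕*(-2)*3*(1/30) = (6/5)*(1/30) = 1/25 ≈ 0.040000)
(v + (4*T(4, 3) - 5))² = (1/25 + (4*(-2 + 4 + 2*3) - 5))² = (1/25 + (4*(-2 + 4 + 6) - 5))² = (1/25 + (4*8 - 5))² = (1/25 + (32 - 5))² = (1/25 + 27)² = (676/25)² = 456976/625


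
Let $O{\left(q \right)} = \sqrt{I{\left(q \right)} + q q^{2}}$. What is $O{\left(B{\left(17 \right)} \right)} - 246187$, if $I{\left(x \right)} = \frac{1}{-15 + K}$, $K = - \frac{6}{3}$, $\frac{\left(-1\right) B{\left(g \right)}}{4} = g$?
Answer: $-246187 + \frac{i \sqrt{90870865}}{17} \approx -2.4619 \cdot 10^{5} + 560.74 i$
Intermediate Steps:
$B{\left(g \right)} = - 4 g$
$K = -2$ ($K = \left(-6\right) \frac{1}{3} = -2$)
$I{\left(x \right)} = - \frac{1}{17}$ ($I{\left(x \right)} = \frac{1}{-15 - 2} = \frac{1}{-17} = - \frac{1}{17}$)
$O{\left(q \right)} = \sqrt{- \frac{1}{17} + q^{3}}$ ($O{\left(q \right)} = \sqrt{- \frac{1}{17} + q q^{2}} = \sqrt{- \frac{1}{17} + q^{3}}$)
$O{\left(B{\left(17 \right)} \right)} - 246187 = \frac{\sqrt{-17 + 289 \left(\left(-4\right) 17\right)^{3}}}{17} - 246187 = \frac{\sqrt{-17 + 289 \left(-68\right)^{3}}}{17} - 246187 = \frac{\sqrt{-17 + 289 \left(-314432\right)}}{17} - 246187 = \frac{\sqrt{-17 - 90870848}}{17} - 246187 = \frac{\sqrt{-90870865}}{17} - 246187 = \frac{i \sqrt{90870865}}{17} - 246187 = -246187 + \frac{i \sqrt{90870865}}{17}$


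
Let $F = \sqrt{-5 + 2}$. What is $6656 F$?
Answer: $6656 i \sqrt{3} \approx 11529.0 i$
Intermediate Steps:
$F = i \sqrt{3}$ ($F = \sqrt{-3} = i \sqrt{3} \approx 1.732 i$)
$6656 F = 6656 i \sqrt{3}$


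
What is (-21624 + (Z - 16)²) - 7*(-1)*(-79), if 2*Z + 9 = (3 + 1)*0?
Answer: -87027/4 ≈ -21757.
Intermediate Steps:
Z = -9/2 (Z = -9/2 + ((3 + 1)*0)/2 = -9/2 + (4*0)/2 = -9/2 + (½)*0 = -9/2 + 0 = -9/2 ≈ -4.5000)
(-21624 + (Z - 16)²) - 7*(-1)*(-79) = (-21624 + (-9/2 - 16)²) - 7*(-1)*(-79) = (-21624 + (-41/2)²) + 7*(-79) = (-21624 + 1681/4) - 553 = -84815/4 - 553 = -87027/4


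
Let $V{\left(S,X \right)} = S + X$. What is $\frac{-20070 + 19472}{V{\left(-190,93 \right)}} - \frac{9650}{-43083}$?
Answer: $\frac{26699684}{4179051} \approx 6.3889$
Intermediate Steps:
$\frac{-20070 + 19472}{V{\left(-190,93 \right)}} - \frac{9650}{-43083} = \frac{-20070 + 19472}{-190 + 93} - \frac{9650}{-43083} = - \frac{598}{-97} - - \frac{9650}{43083} = \left(-598\right) \left(- \frac{1}{97}\right) + \frac{9650}{43083} = \frac{598}{97} + \frac{9650}{43083} = \frac{26699684}{4179051}$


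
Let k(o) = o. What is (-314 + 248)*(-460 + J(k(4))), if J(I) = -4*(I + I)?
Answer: 32472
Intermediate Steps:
J(I) = -8*I
(-314 + 248)*(-460 + J(k(4))) = (-314 + 248)*(-460 - 8*4) = -66*(-460 - 32) = -66*(-492) = 32472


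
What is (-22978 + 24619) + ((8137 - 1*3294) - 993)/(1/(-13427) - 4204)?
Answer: 92578011919/56447109 ≈ 1640.1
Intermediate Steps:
(-22978 + 24619) + ((8137 - 1*3294) - 993)/(1/(-13427) - 4204) = 1641 + ((8137 - 3294) - 993)/(-1/13427 - 4204) = 1641 + (4843 - 993)/(-56447109/13427) = 1641 + 3850*(-13427/56447109) = 1641 - 51693950/56447109 = 92578011919/56447109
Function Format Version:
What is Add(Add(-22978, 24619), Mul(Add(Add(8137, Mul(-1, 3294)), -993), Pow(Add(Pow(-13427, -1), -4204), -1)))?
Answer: Rational(92578011919, 56447109) ≈ 1640.1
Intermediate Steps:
Add(Add(-22978, 24619), Mul(Add(Add(8137, Mul(-1, 3294)), -993), Pow(Add(Pow(-13427, -1), -4204), -1))) = Add(1641, Mul(Add(Add(8137, -3294), -993), Pow(Add(Rational(-1, 13427), -4204), -1))) = Add(1641, Mul(Add(4843, -993), Pow(Rational(-56447109, 13427), -1))) = Add(1641, Mul(3850, Rational(-13427, 56447109))) = Add(1641, Rational(-51693950, 56447109)) = Rational(92578011919, 56447109)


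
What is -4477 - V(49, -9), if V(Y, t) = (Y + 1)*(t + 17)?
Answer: -4877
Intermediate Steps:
V(Y, t) = (1 + Y)*(17 + t)
-4477 - V(49, -9) = -4477 - (17 - 9 + 17*49 + 49*(-9)) = -4477 - (17 - 9 + 833 - 441) = -4477 - 1*400 = -4477 - 400 = -4877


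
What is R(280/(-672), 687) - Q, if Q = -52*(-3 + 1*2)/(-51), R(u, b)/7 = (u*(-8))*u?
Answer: -2663/306 ≈ -8.7026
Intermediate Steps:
R(u, b) = -56*u**2 (R(u, b) = 7*((u*(-8))*u) = 7*((-8*u)*u) = 7*(-8*u**2) = -56*u**2)
Q = -52/51 (Q = -52*(-3 + 2)*(-1/51) = -52*(-1)*(-1/51) = 52*(-1/51) = -52/51 ≈ -1.0196)
R(280/(-672), 687) - Q = -56*(280/(-672))**2 - 1*(-52/51) = -56*(280*(-1/672))**2 + 52/51 = -56*(-5/12)**2 + 52/51 = -56*25/144 + 52/51 = -175/18 + 52/51 = -2663/306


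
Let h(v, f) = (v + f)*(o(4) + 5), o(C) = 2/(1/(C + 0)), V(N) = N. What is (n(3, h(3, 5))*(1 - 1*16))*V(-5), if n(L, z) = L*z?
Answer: 23400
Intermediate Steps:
o(C) = 2*C (o(C) = 2/(1/C) = 2*C)
h(v, f) = 13*f + 13*v (h(v, f) = (v + f)*(2*4 + 5) = (f + v)*(8 + 5) = (f + v)*13 = 13*f + 13*v)
(n(3, h(3, 5))*(1 - 1*16))*V(-5) = ((3*(13*5 + 13*3))*(1 - 1*16))*(-5) = ((3*(65 + 39))*(1 - 16))*(-5) = ((3*104)*(-15))*(-5) = (312*(-15))*(-5) = -4680*(-5) = 23400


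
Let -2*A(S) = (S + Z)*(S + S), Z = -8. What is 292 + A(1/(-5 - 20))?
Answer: 182299/625 ≈ 291.68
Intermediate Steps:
A(S) = -S*(-8 + S) (A(S) = -(S - 8)*(S + S)/2 = -(-8 + S)*2*S/2 = -S*(-8 + S))
292 + A(1/(-5 - 20)) = 292 + (8 - 1/(-5 - 20))/(-5 - 20) = 292 + (8 - 1/(-25))/(-25) = 292 - (8 - 1*(-1/25))/25 = 292 - (8 + 1/25)/25 = 292 - 1/25*201/25 = 292 - 201/625 = 182299/625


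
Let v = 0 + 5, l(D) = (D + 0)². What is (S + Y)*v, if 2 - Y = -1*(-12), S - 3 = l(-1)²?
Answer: -30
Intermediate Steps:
l(D) = D²
S = 4 (S = 3 + ((-1)²)² = 3 + 1² = 3 + 1 = 4)
v = 5
Y = -10 (Y = 2 - (-1)*(-12) = 2 - 1*12 = 2 - 12 = -10)
(S + Y)*v = (4 - 10)*5 = -6*5 = -30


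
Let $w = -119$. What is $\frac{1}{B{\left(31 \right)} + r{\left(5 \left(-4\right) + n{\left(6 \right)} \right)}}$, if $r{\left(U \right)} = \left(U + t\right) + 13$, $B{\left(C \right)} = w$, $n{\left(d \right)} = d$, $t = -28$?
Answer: $- \frac{1}{148} \approx -0.0067568$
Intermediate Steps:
$B{\left(C \right)} = -119$
$r{\left(U \right)} = -15 + U$ ($r{\left(U \right)} = \left(U - 28\right) + 13 = \left(-28 + U\right) + 13 = -15 + U$)
$\frac{1}{B{\left(31 \right)} + r{\left(5 \left(-4\right) + n{\left(6 \right)} \right)}} = \frac{1}{-119 + \left(-15 + \left(5 \left(-4\right) + 6\right)\right)} = \frac{1}{-119 + \left(-15 + \left(-20 + 6\right)\right)} = \frac{1}{-119 - 29} = \frac{1}{-148} = - \frac{1}{148}$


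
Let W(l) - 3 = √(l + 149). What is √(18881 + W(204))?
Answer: √(18884 + √353) ≈ 137.49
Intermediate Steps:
W(l) = 3 + √(149 + l) (W(l) = 3 + √(l + 149) = 3 + √(149 + l))
√(18881 + W(204)) = √(18881 + (3 + √(149 + 204))) = √(18881 + (3 + √353)) = √(18884 + √353)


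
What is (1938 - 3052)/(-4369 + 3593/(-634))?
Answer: 706276/2773539 ≈ 0.25465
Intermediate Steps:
(1938 - 3052)/(-4369 + 3593/(-634)) = -1114/(-4369 + 3593*(-1/634)) = -1114/(-4369 - 3593/634) = -1114/(-2773539/634) = -1114*(-634/2773539) = 706276/2773539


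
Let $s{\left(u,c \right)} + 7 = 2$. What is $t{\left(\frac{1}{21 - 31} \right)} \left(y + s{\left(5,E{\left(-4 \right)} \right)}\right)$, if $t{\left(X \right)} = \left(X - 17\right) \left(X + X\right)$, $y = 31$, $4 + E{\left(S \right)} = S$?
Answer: $\frac{2223}{25} \approx 88.92$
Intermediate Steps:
$E{\left(S \right)} = -4 + S$
$s{\left(u,c \right)} = -5$ ($s{\left(u,c \right)} = -7 + 2 = -5$)
$t{\left(X \right)} = 2 X \left(-17 + X\right)$ ($t{\left(X \right)} = \left(-17 + X\right) 2 X = 2 X \left(-17 + X\right)$)
$t{\left(\frac{1}{21 - 31} \right)} \left(y + s{\left(5,E{\left(-4 \right)} \right)}\right) = \frac{2 \left(-17 + \frac{1}{21 - 31}\right)}{21 - 31} \left(31 - 5\right) = \frac{2 \left(-17 + \frac{1}{-10}\right)}{-10} \cdot 26 = 2 \left(- \frac{1}{10}\right) \left(-17 - \frac{1}{10}\right) 26 = 2 \left(- \frac{1}{10}\right) \left(- \frac{171}{10}\right) 26 = \frac{171}{50} \cdot 26 = \frac{2223}{25}$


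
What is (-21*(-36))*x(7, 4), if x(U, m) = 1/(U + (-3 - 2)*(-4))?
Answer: 28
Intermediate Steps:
x(U, m) = 1/(20 + U) (x(U, m) = 1/(U - 5*(-4)) = 1/(U + 20) = 1/(20 + U))
(-21*(-36))*x(7, 4) = (-21*(-36))/(20 + 7) = 756/27 = 756*(1/27) = 28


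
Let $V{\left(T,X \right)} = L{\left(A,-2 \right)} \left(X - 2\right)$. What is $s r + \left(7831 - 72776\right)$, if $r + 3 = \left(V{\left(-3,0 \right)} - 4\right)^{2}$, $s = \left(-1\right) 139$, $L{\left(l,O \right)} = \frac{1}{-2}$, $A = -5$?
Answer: $-65779$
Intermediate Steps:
$L{\left(l,O \right)} = - \frac{1}{2}$
$V{\left(T,X \right)} = 1 - \frac{X}{2}$ ($V{\left(T,X \right)} = - \frac{X - 2}{2} = - \frac{-2 + X}{2} = 1 - \frac{X}{2}$)
$s = -139$
$r = 6$ ($r = -3 + \left(\left(1 - 0\right) - 4\right)^{2} = -3 + \left(\left(1 + 0\right) - 4\right)^{2} = -3 + \left(1 - 4\right)^{2} = -3 + \left(-3\right)^{2} = -3 + 9 = 6$)
$s r + \left(7831 - 72776\right) = \left(-139\right) 6 + \left(7831 - 72776\right) = -834 - 64945 = -65779$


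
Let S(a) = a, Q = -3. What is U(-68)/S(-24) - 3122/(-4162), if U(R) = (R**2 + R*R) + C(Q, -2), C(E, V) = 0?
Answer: -2400953/6243 ≈ -384.58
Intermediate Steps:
U(R) = 2*R**2 (U(R) = (R**2 + R*R) + 0 = (R**2 + R**2) + 0 = 2*R**2 + 0 = 2*R**2)
U(-68)/S(-24) - 3122/(-4162) = (2*(-68)**2)/(-24) - 3122/(-4162) = (2*4624)*(-1/24) - 3122*(-1/4162) = 9248*(-1/24) + 1561/2081 = -1156/3 + 1561/2081 = -2400953/6243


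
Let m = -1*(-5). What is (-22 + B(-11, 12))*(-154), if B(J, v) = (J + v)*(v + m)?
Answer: 770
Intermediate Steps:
m = 5
B(J, v) = (5 + v)*(J + v) (B(J, v) = (J + v)*(v + 5) = (J + v)*(5 + v) = (5 + v)*(J + v))
(-22 + B(-11, 12))*(-154) = (-22 + (12² + 5*(-11) + 5*12 - 11*12))*(-154) = (-22 + (144 - 55 + 60 - 132))*(-154) = (-22 + 17)*(-154) = -5*(-154) = 770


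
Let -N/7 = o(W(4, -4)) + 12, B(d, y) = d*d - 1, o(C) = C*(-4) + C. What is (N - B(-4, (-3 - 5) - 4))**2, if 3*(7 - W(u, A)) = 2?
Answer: 1156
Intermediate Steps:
W(u, A) = 19/3 (W(u, A) = 7 - 1/3*2 = 7 - 2/3 = 19/3)
o(C) = -3*C (o(C) = -4*C + C = -3*C)
B(d, y) = -1 + d**2 (B(d, y) = d**2 - 1 = -1 + d**2)
N = 49 (N = -7*(-3*19/3 + 12) = -7*(-19 + 12) = -7*(-7) = 49)
(N - B(-4, (-3 - 5) - 4))**2 = (49 - (-1 + (-4)**2))**2 = (49 - (-1 + 16))**2 = (49 - 1*15)**2 = (49 - 15)**2 = 34**2 = 1156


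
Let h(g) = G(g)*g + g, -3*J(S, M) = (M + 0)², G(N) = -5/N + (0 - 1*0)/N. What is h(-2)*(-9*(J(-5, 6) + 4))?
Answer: -504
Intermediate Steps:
G(N) = -5/N (G(N) = -5/N + (0 + 0)/N = -5/N + 0/N = -5/N + 0 = -5/N)
J(S, M) = -M²/3 (J(S, M) = -(M + 0)²/3 = -M²/3)
h(g) = -5 + g (h(g) = (-5/g)*g + g = -5 + g)
h(-2)*(-9*(J(-5, 6) + 4)) = (-5 - 2)*(-9*(-⅓*6² + 4)) = -(-63)*(-⅓*36 + 4) = -(-63)*(-12 + 4) = -(-63)*(-8) = -7*72 = -504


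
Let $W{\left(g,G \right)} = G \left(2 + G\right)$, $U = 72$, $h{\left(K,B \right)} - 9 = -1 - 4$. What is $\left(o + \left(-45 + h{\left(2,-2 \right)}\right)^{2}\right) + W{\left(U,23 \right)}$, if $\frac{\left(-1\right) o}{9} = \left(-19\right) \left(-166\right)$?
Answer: $-26130$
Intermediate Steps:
$h{\left(K,B \right)} = 4$ ($h{\left(K,B \right)} = 9 - 5 = 4$)
$o = -28386$ ($o = - 9 \left(\left(-19\right) \left(-166\right)\right) = \left(-9\right) 3154 = -28386$)
$\left(o + \left(-45 + h{\left(2,-2 \right)}\right)^{2}\right) + W{\left(U,23 \right)} = \left(-28386 + \left(-45 + 4\right)^{2}\right) + 23 \left(2 + 23\right) = \left(-28386 + \left(-41\right)^{2}\right) + 23 \cdot 25 = \left(-28386 + 1681\right) + 575 = -26705 + 575 = -26130$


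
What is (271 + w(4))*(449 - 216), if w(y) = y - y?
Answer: 63143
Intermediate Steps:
w(y) = 0
(271 + w(4))*(449 - 216) = (271 + 0)*(449 - 216) = 271*233 = 63143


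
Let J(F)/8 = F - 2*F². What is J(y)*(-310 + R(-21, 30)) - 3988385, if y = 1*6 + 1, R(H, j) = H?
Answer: -3747417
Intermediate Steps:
y = 7 (y = 6 + 1 = 7)
J(F) = -16*F² + 8*F (J(F) = 8*(F - 2*F²) = -16*F² + 8*F)
J(y)*(-310 + R(-21, 30)) - 3988385 = (8*7*(1 - 2*7))*(-310 - 21) - 3988385 = (8*7*(1 - 14))*(-331) - 3988385 = (8*7*(-13))*(-331) - 3988385 = -728*(-331) - 3988385 = 240968 - 3988385 = -3747417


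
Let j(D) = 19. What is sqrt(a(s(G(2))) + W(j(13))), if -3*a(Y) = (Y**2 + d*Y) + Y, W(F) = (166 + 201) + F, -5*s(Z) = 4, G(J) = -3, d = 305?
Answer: sqrt(105162)/15 ≈ 21.619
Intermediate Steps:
s(Z) = -4/5 (s(Z) = -1/5*4 = -4/5)
W(F) = 367 + F
a(Y) = -102*Y - Y**2/3 (a(Y) = -((Y**2 + 305*Y) + Y)/3 = -(Y**2 + 306*Y)/3 = -102*Y - Y**2/3)
sqrt(a(s(G(2))) + W(j(13))) = sqrt(-1/3*(-4/5)*(306 - 4/5) + (367 + 19)) = sqrt(-1/3*(-4/5)*1526/5 + 386) = sqrt(6104/75 + 386) = sqrt(35054/75) = sqrt(105162)/15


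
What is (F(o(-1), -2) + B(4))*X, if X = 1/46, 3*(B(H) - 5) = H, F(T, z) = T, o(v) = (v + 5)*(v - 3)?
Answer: -29/138 ≈ -0.21014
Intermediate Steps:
o(v) = (-3 + v)*(5 + v) (o(v) = (5 + v)*(-3 + v) = (-3 + v)*(5 + v))
B(H) = 5 + H/3
X = 1/46 ≈ 0.021739
(F(o(-1), -2) + B(4))*X = ((-15 + (-1)² + 2*(-1)) + (5 + (⅓)*4))*(1/46) = ((-15 + 1 - 2) + (5 + 4/3))*(1/46) = (-16 + 19/3)*(1/46) = -29/3*1/46 = -29/138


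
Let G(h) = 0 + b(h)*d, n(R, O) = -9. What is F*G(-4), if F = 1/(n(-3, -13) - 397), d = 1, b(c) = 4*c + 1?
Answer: 15/406 ≈ 0.036946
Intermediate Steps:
b(c) = 1 + 4*c
G(h) = 1 + 4*h (G(h) = 0 + (1 + 4*h)*1 = 0 + (1 + 4*h) = 1 + 4*h)
F = -1/406 (F = 1/(-9 - 397) = 1/(-406) = -1/406 ≈ -0.0024631)
F*G(-4) = -(1 + 4*(-4))/406 = -(1 - 16)/406 = -1/406*(-15) = 15/406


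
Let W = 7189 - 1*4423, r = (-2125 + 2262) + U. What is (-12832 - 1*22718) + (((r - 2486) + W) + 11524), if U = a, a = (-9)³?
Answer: -24338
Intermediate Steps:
a = -729
U = -729
r = -592 (r = (-2125 + 2262) - 729 = 137 - 729 = -592)
W = 2766 (W = 7189 - 4423 = 2766)
(-12832 - 1*22718) + (((r - 2486) + W) + 11524) = (-12832 - 1*22718) + (((-592 - 2486) + 2766) + 11524) = (-12832 - 22718) + ((-3078 + 2766) + 11524) = -35550 + (-312 + 11524) = -35550 + 11212 = -24338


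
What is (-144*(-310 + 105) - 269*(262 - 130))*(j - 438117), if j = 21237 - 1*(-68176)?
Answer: 2088039552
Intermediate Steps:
j = 89413 (j = 21237 + 68176 = 89413)
(-144*(-310 + 105) - 269*(262 - 130))*(j - 438117) = (-144*(-310 + 105) - 269*(262 - 130))*(89413 - 438117) = (-144*(-205) - 269*132)*(-348704) = (29520 - 35508)*(-348704) = -5988*(-348704) = 2088039552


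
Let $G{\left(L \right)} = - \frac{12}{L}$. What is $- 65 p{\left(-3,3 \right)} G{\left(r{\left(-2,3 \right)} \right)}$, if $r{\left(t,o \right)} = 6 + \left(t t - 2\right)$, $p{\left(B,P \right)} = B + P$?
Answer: $0$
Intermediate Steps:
$r{\left(t,o \right)} = 4 + t^{2}$ ($r{\left(t,o \right)} = 6 + \left(t^{2} - 2\right) = 6 + \left(-2 + t^{2}\right) = 4 + t^{2}$)
$- 65 p{\left(-3,3 \right)} G{\left(r{\left(-2,3 \right)} \right)} = - 65 \left(-3 + 3\right) \left(- \frac{12}{4 + \left(-2\right)^{2}}\right) = \left(-65\right) 0 \left(- \frac{12}{4 + 4}\right) = 0 \left(- \frac{12}{8}\right) = 0 \left(\left(-12\right) \frac{1}{8}\right) = 0 \left(- \frac{3}{2}\right) = 0$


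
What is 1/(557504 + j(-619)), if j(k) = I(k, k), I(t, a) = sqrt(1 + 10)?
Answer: 557504/310810710005 - sqrt(11)/310810710005 ≈ 1.7937e-6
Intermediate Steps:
I(t, a) = sqrt(11)
j(k) = sqrt(11)
1/(557504 + j(-619)) = 1/(557504 + sqrt(11))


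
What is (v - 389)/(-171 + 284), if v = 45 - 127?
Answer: -471/113 ≈ -4.1681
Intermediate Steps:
v = -82
(v - 389)/(-171 + 284) = (-82 - 389)/(-171 + 284) = -471/113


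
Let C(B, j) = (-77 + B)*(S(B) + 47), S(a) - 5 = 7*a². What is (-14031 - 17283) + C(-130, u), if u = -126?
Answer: -24530178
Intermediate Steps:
S(a) = 5 + 7*a²
C(B, j) = (-77 + B)*(52 + 7*B²) (C(B, j) = (-77 + B)*((5 + 7*B²) + 47) = (-77 + B)*(52 + 7*B²))
(-14031 - 17283) + C(-130, u) = (-14031 - 17283) + (-4004 - 539*(-130)² + 7*(-130)³ + 52*(-130)) = -31314 + (-4004 - 539*16900 + 7*(-2197000) - 6760) = -31314 + (-4004 - 9109100 - 15379000 - 6760) = -31314 - 24498864 = -24530178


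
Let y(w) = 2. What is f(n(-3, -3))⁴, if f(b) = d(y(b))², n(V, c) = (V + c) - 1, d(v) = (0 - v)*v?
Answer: 65536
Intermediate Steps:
d(v) = -v² (d(v) = (-v)*v = -v²)
n(V, c) = -1 + V + c
f(b) = 16 (f(b) = (-1*2²)² = (-1*4)² = (-4)² = 16)
f(n(-3, -3))⁴ = 16⁴ = 65536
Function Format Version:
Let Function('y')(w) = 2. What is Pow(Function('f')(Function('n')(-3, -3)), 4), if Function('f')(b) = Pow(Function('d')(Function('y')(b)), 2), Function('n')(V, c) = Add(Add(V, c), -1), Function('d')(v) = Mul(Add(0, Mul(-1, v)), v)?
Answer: 65536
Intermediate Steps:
Function('d')(v) = Mul(-1, Pow(v, 2)) (Function('d')(v) = Mul(Mul(-1, v), v) = Mul(-1, Pow(v, 2)))
Function('n')(V, c) = Add(-1, V, c)
Function('f')(b) = 16 (Function('f')(b) = Pow(Mul(-1, Pow(2, 2)), 2) = Pow(Mul(-1, 4), 2) = Pow(-4, 2) = 16)
Pow(Function('f')(Function('n')(-3, -3)), 4) = Pow(16, 4) = 65536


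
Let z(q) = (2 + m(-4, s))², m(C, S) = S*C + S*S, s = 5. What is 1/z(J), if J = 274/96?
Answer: 1/49 ≈ 0.020408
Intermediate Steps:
m(C, S) = S² + C*S (m(C, S) = C*S + S² = S² + C*S)
J = 137/48 (J = 274*(1/96) = 137/48 ≈ 2.8542)
z(q) = 49 (z(q) = (2 + 5*(-4 + 5))² = (2 + 5*1)² = (2 + 5)² = 7² = 49)
1/z(J) = 1/49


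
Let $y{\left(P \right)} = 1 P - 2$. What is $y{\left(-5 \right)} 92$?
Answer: $-644$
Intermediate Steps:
$y{\left(P \right)} = -2 + P$ ($y{\left(P \right)} = P - 2 = -2 + P$)
$y{\left(-5 \right)} 92 = \left(-2 - 5\right) 92 = \left(-7\right) 92 = -644$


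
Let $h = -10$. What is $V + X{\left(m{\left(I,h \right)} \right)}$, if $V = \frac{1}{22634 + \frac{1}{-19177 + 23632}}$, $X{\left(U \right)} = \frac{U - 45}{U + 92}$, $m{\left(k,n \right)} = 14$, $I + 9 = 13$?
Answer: $- \frac{3125396371}{10688453926} \approx -0.29241$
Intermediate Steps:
$I = 4$ ($I = -9 + 13 = 4$)
$X{\left(U \right)} = \frac{-45 + U}{92 + U}$
$V = \frac{4455}{100834471}$ ($V = \frac{1}{22634 + \frac{1}{4455}} = \frac{1}{\frac{100834471}{4455}} = \frac{4455}{100834471} \approx 4.4181 \cdot 10^{-5}$)
$V + X{\left(m{\left(I,h \right)} \right)} = \frac{4455}{100834471} + \frac{-45 + 14}{92 + 14} = \frac{4455}{100834471} + \frac{1}{106} \left(-31\right) = \frac{4455}{100834471} - \frac{31}{106} = - \frac{3125396371}{10688453926}$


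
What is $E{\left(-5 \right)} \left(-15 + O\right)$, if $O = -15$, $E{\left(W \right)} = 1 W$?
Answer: $150$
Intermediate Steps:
$E{\left(W \right)} = W$
$E{\left(-5 \right)} \left(-15 + O\right) = - 5 \left(-15 - 15\right) = \left(-5\right) \left(-30\right) = 150$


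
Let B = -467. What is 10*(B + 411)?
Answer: -560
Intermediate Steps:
10*(B + 411) = 10*(-467 + 411) = 10*(-56) = -560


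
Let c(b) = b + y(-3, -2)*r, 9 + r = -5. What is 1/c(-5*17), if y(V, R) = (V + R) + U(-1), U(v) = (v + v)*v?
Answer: -1/43 ≈ -0.023256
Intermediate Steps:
U(v) = 2*v² (U(v) = (2*v)*v = 2*v²)
r = -14 (r = -9 - 5 = -14)
y(V, R) = 2 + R + V (y(V, R) = (V + R) + 2*(-1)² = (R + V) + 2*1 = (R + V) + 2 = 2 + R + V)
c(b) = 42 + b (c(b) = b + (2 - 2 - 3)*(-14) = b - 3*(-14) = b + 42 = 42 + b)
1/c(-5*17) = 1/(42 - 5*17) = 1/(42 - 85) = 1/(-43) = -1/43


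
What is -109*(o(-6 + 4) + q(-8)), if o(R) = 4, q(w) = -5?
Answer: 109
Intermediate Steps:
-109*(o(-6 + 4) + q(-8)) = -109*(4 - 5) = -109*(-1) = 109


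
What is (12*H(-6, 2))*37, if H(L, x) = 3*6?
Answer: 7992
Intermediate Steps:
H(L, x) = 18
(12*H(-6, 2))*37 = (12*18)*37 = 216*37 = 7992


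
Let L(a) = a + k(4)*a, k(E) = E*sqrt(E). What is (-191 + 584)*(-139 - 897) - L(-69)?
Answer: -406527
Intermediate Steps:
k(E) = E**(3/2)
L(a) = 9*a (L(a) = a + 4**(3/2)*a = a + 8*a = 9*a)
(-191 + 584)*(-139 - 897) - L(-69) = (-191 + 584)*(-139 - 897) - 9*(-69) = 393*(-1036) - 1*(-621) = -407148 + 621 = -406527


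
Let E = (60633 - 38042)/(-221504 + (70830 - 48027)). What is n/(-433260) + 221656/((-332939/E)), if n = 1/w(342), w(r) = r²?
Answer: 253755669766432445201/3352474869717385290960 ≈ 0.075692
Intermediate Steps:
E = -22591/198701 (E = 22591/(-221504 + 22803) = 22591/(-198701) = 22591*(-1/198701) = -22591/198701 ≈ -0.11369)
n = 1/116964 (n = 1/(342²) = 1/116964 ≈ 8.5496e-6)
n/(-433260) + 221656/((-332939/E)) = (1/116964)/(-433260) + 221656/((-332939/(-22591/198701))) = (1/116964)*(-1/433260) + 221656/((-332939*(-198701/22591))) = -1/50675822640 + 221656/(66155312239/22591) = -1/50675822640 + 221656*(22591/66155312239) = -1/50675822640 + 5007430696/66155312239 = 253755669766432445201/3352474869717385290960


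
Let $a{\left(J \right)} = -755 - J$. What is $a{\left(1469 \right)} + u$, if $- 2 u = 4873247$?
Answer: $- \frac{4877695}{2} \approx -2.4388 \cdot 10^{6}$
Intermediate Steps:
$u = - \frac{4873247}{2}$ ($u = \left(- \frac{1}{2}\right) 4873247 = - \frac{4873247}{2} \approx -2.4366 \cdot 10^{6}$)
$a{\left(1469 \right)} + u = \left(-755 - 1469\right) - \frac{4873247}{2} = -2224 - \frac{4873247}{2} = - \frac{4877695}{2}$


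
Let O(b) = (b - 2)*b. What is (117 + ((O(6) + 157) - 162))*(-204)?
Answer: -27744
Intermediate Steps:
O(b) = b*(-2 + b) (O(b) = (-2 + b)*b = b*(-2 + b))
(117 + ((O(6) + 157) - 162))*(-204) = (117 + ((6*(-2 + 6) + 157) - 162))*(-204) = (117 + ((6*4 + 157) - 162))*(-204) = (117 + ((24 + 157) - 162))*(-204) = (117 + (181 - 162))*(-204) = (117 + 19)*(-204) = 136*(-204) = -27744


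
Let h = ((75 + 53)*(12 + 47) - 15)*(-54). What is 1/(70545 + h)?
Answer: -1/336453 ≈ -2.9722e-6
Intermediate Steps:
h = -406998 (h = (128*59 - 15)*(-54) = (7552 - 15)*(-54) = 7537*(-54) = -406998)
1/(70545 + h) = 1/(70545 - 406998) = 1/(-336453) = -1/336453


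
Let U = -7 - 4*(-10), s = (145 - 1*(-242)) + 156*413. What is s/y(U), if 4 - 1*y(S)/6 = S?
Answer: -745/2 ≈ -372.50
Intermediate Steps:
s = 64815 (s = (145 + 242) + 64428 = 387 + 64428 = 64815)
U = 33 (U = -7 + 40 = 33)
y(S) = 24 - 6*S
s/y(U) = 64815/(24 - 6*33) = 64815/(24 - 198) = 64815/(-174) = 64815*(-1/174) = -745/2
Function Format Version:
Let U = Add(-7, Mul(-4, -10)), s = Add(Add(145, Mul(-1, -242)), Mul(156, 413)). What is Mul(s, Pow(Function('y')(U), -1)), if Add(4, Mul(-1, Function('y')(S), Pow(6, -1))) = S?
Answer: Rational(-745, 2) ≈ -372.50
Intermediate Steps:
s = 64815 (s = Add(Add(145, 242), 64428) = Add(387, 64428) = 64815)
U = 33 (U = Add(-7, 40) = 33)
Function('y')(S) = Add(24, Mul(-6, S))
Mul(s, Pow(Function('y')(U), -1)) = Mul(64815, Pow(Add(24, Mul(-6, 33)), -1)) = Mul(64815, Pow(Add(24, -198), -1)) = Mul(64815, Pow(-174, -1)) = Mul(64815, Rational(-1, 174)) = Rational(-745, 2)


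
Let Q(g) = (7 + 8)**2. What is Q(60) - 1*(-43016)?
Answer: 43241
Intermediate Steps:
Q(g) = 225 (Q(g) = 15**2 = 225)
Q(60) - 1*(-43016) = 225 - 1*(-43016) = 225 + 43016 = 43241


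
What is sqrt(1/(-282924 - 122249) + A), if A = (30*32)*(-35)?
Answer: I*sqrt(5515949374019573)/405173 ≈ 183.3*I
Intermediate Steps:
A = -33600 (A = 960*(-35) = -33600)
sqrt(1/(-282924 - 122249) + A) = sqrt(1/(-282924 - 122249) - 33600) = sqrt(1/(-405173) - 33600) = sqrt(-1/405173 - 33600) = sqrt(-13613812801/405173) = I*sqrt(5515949374019573)/405173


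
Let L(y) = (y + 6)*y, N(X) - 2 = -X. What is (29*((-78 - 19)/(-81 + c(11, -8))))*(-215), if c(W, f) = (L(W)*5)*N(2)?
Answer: -604795/81 ≈ -7466.6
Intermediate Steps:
N(X) = 2 - X
L(y) = y*(6 + y) (L(y) = (6 + y)*y = y*(6 + y))
c(W, f) = 0 (c(W, f) = ((W*(6 + W))*5)*(2 - 1*2) = (5*W*(6 + W))*(2 - 2) = (5*W*(6 + W))*0 = 0)
(29*((-78 - 19)/(-81 + c(11, -8))))*(-215) = (29*((-78 - 19)/(-81 + 0)))*(-215) = (29*(-97/(-81)))*(-215) = (29*(-97*(-1/81)))*(-215) = (29*(97/81))*(-215) = (2813/81)*(-215) = -604795/81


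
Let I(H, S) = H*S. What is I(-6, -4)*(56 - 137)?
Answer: -1944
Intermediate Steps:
I(-6, -4)*(56 - 137) = (-6*(-4))*(56 - 137) = 24*(-81) = -1944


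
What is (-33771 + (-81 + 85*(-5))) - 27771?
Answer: -62048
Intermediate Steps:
(-33771 + (-81 + 85*(-5))) - 27771 = (-33771 + (-81 - 425)) - 27771 = (-33771 - 506) - 27771 = -34277 - 27771 = -62048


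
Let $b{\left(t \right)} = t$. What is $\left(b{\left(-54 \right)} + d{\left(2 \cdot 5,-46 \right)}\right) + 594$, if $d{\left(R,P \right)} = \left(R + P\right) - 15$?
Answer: $489$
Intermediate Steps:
$d{\left(R,P \right)} = -15 + P + R$ ($d{\left(R,P \right)} = \left(P + R\right) - 15 = -15 + P + R$)
$\left(b{\left(-54 \right)} + d{\left(2 \cdot 5,-46 \right)}\right) + 594 = \left(-54 - 51\right) + 594 = -105 + 594 = 489$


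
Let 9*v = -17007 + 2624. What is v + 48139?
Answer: 418868/9 ≈ 46541.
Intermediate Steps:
v = -14383/9 (v = (-17007 + 2624)/9 = (1/9)*(-14383) = -14383/9 ≈ -1598.1)
v + 48139 = -14383/9 + 48139 = 418868/9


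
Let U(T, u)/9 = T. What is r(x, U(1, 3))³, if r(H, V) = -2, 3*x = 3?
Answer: -8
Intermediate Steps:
x = 1 (x = (⅓)*3 = 1)
U(T, u) = 9*T
r(x, U(1, 3))³ = (-2)³ = -8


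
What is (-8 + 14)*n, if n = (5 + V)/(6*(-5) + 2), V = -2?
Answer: -9/14 ≈ -0.64286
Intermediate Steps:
n = -3/28 (n = (5 - 2)/(6*(-5) + 2) = 3/(-30 + 2) = 3/(-28) = 3*(-1/28) = -3/28 ≈ -0.10714)
(-8 + 14)*n = (-8 + 14)*(-3/28) = 6*(-3/28) = -9/14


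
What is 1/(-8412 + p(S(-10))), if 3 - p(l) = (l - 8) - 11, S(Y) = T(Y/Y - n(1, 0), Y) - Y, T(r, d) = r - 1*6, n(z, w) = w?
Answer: -1/8395 ≈ -0.00011912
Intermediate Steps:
T(r, d) = -6 + r (T(r, d) = r - 6 = -6 + r)
S(Y) = -5 - Y (S(Y) = (-6 + (Y/Y - 1*0)) - Y = (-6 + (1 + 0)) - Y = (-6 + 1) - Y = -5 - Y)
p(l) = 22 - l (p(l) = 3 - ((l - 8) - 11) = 3 - ((-8 + l) - 11) = 3 - (-19 + l) = 3 + (19 - l) = 22 - l)
1/(-8412 + p(S(-10))) = 1/(-8412 + (22 - (-5 - 1*(-10)))) = 1/(-8412 + (22 - (-5 + 10))) = 1/(-8412 + (22 - 1*5)) = 1/(-8412 + (22 - 5)) = 1/(-8412 + 17) = 1/(-8395) = -1/8395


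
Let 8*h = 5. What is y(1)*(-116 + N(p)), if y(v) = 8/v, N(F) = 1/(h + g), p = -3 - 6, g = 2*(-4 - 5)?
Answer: -129056/139 ≈ -928.46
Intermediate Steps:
h = 5/8 (h = (1/8)*5 = 5/8 ≈ 0.62500)
g = -18 (g = 2*(-9) = -18)
p = -9
N(F) = -8/139 (N(F) = 1/(5/8 - 18) = 1/(-139/8) = -8/139)
y(1)*(-116 + N(p)) = (8/1)*(-116 - 8/139) = (8*1)*(-16132/139) = 8*(-16132/139) = -129056/139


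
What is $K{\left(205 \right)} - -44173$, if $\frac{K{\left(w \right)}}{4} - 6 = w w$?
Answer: $212297$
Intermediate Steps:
$K{\left(w \right)} = 24 + 4 w^{2}$ ($K{\left(w \right)} = 24 + 4 w w = 24 + 4 w^{2}$)
$K{\left(205 \right)} - -44173 = \left(24 + 4 \cdot 205^{2}\right) - -44173 = \left(24 + 4 \cdot 42025\right) + 44173 = \left(24 + 168100\right) + 44173 = 168124 + 44173 = 212297$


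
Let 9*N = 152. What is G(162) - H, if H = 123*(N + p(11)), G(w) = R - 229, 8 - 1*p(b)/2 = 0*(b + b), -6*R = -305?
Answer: -8447/2 ≈ -4223.5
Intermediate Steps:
R = 305/6 (R = -⅙*(-305) = 305/6 ≈ 50.833)
N = 152/9 (N = (⅑)*152 = 152/9 ≈ 16.889)
p(b) = 16 (p(b) = 16 - 0*(b + b) = 16 - 0*2*b = 16 - 2*0 = 16 + 0 = 16)
G(w) = -1069/6 (G(w) = 305/6 - 229 = -1069/6)
H = 12136/3 (H = 123*(152/9 + 16) = 123*(296/9) = 12136/3 ≈ 4045.3)
G(162) - H = -1069/6 - 1*12136/3 = -1069/6 - 12136/3 = -8447/2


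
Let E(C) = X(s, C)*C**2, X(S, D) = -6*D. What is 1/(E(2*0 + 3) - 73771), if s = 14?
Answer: -1/73933 ≈ -1.3526e-5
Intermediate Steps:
E(C) = -6*C**3 (E(C) = (-6*C)*C**2 = -6*C**3)
1/(E(2*0 + 3) - 73771) = 1/(-6*(2*0 + 3)**3 - 73771) = 1/(-6*(0 + 3)**3 - 73771) = 1/(-6*3**3 - 73771) = 1/(-6*27 - 73771) = 1/(-162 - 73771) = 1/(-73933) = -1/73933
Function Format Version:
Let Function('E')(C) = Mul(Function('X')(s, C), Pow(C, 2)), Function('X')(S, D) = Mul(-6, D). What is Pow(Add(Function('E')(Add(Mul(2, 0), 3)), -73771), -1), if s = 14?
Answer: Rational(-1, 73933) ≈ -1.3526e-5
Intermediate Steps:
Function('E')(C) = Mul(-6, Pow(C, 3)) (Function('E')(C) = Mul(Mul(-6, C), Pow(C, 2)) = Mul(-6, Pow(C, 3)))
Pow(Add(Function('E')(Add(Mul(2, 0), 3)), -73771), -1) = Pow(Add(Mul(-6, Pow(Add(Mul(2, 0), 3), 3)), -73771), -1) = Pow(Add(Mul(-6, Pow(Add(0, 3), 3)), -73771), -1) = Pow(Add(Mul(-6, Pow(3, 3)), -73771), -1) = Pow(Add(Mul(-6, 27), -73771), -1) = Pow(Add(-162, -73771), -1) = Pow(-73933, -1) = Rational(-1, 73933)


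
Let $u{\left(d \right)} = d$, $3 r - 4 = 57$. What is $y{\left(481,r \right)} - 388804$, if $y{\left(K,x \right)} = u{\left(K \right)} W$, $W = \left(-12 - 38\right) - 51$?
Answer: $-437385$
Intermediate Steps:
$r = \frac{61}{3}$ ($r = \frac{4}{3} + \frac{1}{3} \cdot 57 = \frac{4}{3} + 19 = \frac{61}{3} \approx 20.333$)
$W = -101$ ($W = -50 - 51 = -101$)
$y{\left(K,x \right)} = - 101 K$ ($y{\left(K,x \right)} = K \left(-101\right) = - 101 K$)
$y{\left(481,r \right)} - 388804 = \left(-101\right) 481 - 388804 = -48581 - 388804 = -437385$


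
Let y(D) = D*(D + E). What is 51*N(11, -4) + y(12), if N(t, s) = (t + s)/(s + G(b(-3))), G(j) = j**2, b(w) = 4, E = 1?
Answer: 743/4 ≈ 185.75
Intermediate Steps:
y(D) = D*(1 + D) (y(D) = D*(D + 1) = D*(1 + D))
N(t, s) = (s + t)/(16 + s) (N(t, s) = (t + s)/(s + 4**2) = (s + t)/(s + 16) = (s + t)/(16 + s))
51*N(11, -4) + y(12) = 51*((-4 + 11)/(16 - 4)) + 12*(1 + 12) = 51*(7/12) + 12*13 = 51*((1/12)*7) + 156 = 51*(7/12) + 156 = 119/4 + 156 = 743/4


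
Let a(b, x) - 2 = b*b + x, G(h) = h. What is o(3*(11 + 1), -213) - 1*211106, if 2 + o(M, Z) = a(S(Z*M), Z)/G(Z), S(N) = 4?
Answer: -14988603/71 ≈ -2.1111e+5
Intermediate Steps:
a(b, x) = 2 + x + b**2 (a(b, x) = 2 + (b*b + x) = 2 + (b**2 + x) = 2 + (x + b**2) = 2 + x + b**2)
o(M, Z) = -2 + (18 + Z)/Z (o(M, Z) = -2 + (2 + Z + 4**2)/Z = -2 + (2 + Z + 16)/Z = -2 + (18 + Z)/Z)
o(3*(11 + 1), -213) - 1*211106 = (18 - 1*(-213))/(-213) - 1*211106 = -(18 + 213)/213 - 211106 = -1/213*231 - 211106 = -77/71 - 211106 = -14988603/71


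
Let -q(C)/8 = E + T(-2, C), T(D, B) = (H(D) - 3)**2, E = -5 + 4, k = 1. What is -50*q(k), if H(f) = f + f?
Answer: 19200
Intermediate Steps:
E = -1
H(f) = 2*f
T(D, B) = (-3 + 2*D)**2 (T(D, B) = (2*D - 3)**2 = (-3 + 2*D)**2)
q(C) = -384 (q(C) = -8*(-1 + (-3 + 2*(-2))**2) = -8*(-1 + (-3 - 4)**2) = -8*(-1 + (-7)**2) = -8*(-1 + 49) = -8*48 = -384)
-50*q(k) = -50*(-384) = 19200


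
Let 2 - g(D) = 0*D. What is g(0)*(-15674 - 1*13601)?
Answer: -58550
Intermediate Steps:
g(D) = 2 (g(D) = 2 - 0*D = 2 - 1*0 = 2 + 0 = 2)
g(0)*(-15674 - 1*13601) = 2*(-15674 - 1*13601) = 2*(-15674 - 13601) = 2*(-29275) = -58550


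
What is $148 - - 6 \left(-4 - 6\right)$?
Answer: $88$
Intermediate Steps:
$148 - - 6 \left(-4 - 6\right) = 148 - \left(-6\right) \left(-10\right) = 148 - 60 = 88$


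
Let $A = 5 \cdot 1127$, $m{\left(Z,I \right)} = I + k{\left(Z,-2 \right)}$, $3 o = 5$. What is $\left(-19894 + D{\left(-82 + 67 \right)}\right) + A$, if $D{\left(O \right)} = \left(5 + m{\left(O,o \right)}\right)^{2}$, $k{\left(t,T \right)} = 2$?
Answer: $- \frac{127655}{9} \approx -14184.0$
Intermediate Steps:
$o = \frac{5}{3}$ ($o = \frac{1}{3} \cdot 5 = \frac{5}{3} \approx 1.6667$)
$m{\left(Z,I \right)} = 2 + I$ ($m{\left(Z,I \right)} = I + 2 = 2 + I$)
$D{\left(O \right)} = \frac{676}{9}$ ($D{\left(O \right)} = \left(5 + \left(2 + \frac{5}{3}\right)\right)^{2} = \left(5 + \frac{11}{3}\right)^{2} = \left(\frac{26}{3}\right)^{2} = \frac{676}{9}$)
$A = 5635$
$\left(-19894 + D{\left(-82 + 67 \right)}\right) + A = \left(-19894 + \frac{676}{9}\right) + 5635 = - \frac{178370}{9} + 5635 = - \frac{127655}{9}$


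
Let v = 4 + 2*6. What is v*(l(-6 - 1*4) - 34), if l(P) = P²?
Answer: 1056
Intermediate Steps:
v = 16 (v = 4 + 12 = 16)
v*(l(-6 - 1*4) - 34) = 16*((-6 - 1*4)² - 34) = 16*((-6 - 4)² - 34) = 16*((-10)² - 34) = 16*(100 - 34) = 16*66 = 1056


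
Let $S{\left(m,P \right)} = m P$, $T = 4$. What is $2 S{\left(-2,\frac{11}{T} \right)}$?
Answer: $-11$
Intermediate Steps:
$S{\left(m,P \right)} = P m$
$2 S{\left(-2,\frac{11}{T} \right)} = 2 \cdot \frac{11}{4} \left(-2\right) = 2 \left(- \frac{11}{2}\right) = -11$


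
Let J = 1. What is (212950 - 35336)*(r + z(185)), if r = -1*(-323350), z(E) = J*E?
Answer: 57464345490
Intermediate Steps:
z(E) = E (z(E) = 1*E = E)
r = 323350
(212950 - 35336)*(r + z(185)) = (212950 - 35336)*(323350 + 185) = 177614*323535 = 57464345490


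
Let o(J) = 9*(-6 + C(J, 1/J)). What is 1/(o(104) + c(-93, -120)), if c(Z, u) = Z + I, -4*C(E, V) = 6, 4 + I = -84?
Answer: -2/497 ≈ -0.0040241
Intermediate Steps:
I = -88 (I = -4 - 84 = -88)
C(E, V) = -3/2 (C(E, V) = -¼*6 = -3/2)
c(Z, u) = -88 + Z (c(Z, u) = Z - 88 = -88 + Z)
o(J) = -135/2 (o(J) = 9*(-6 - 3/2) = 9*(-15/2) = -135/2)
1/(o(104) + c(-93, -120)) = 1/(-135/2 + (-88 - 93)) = 1/(-135/2 - 181) = 1/(-497/2) = -2/497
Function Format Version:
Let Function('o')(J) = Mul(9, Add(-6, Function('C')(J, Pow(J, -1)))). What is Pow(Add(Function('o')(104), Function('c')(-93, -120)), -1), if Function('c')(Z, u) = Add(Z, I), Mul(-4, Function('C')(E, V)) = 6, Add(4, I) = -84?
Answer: Rational(-2, 497) ≈ -0.0040241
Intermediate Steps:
I = -88 (I = Add(-4, -84) = -88)
Function('C')(E, V) = Rational(-3, 2) (Function('C')(E, V) = Mul(Rational(-1, 4), 6) = Rational(-3, 2))
Function('c')(Z, u) = Add(-88, Z) (Function('c')(Z, u) = Add(Z, -88) = Add(-88, Z))
Function('o')(J) = Rational(-135, 2) (Function('o')(J) = Mul(9, Add(-6, Rational(-3, 2))) = Mul(9, Rational(-15, 2)) = Rational(-135, 2))
Pow(Add(Function('o')(104), Function('c')(-93, -120)), -1) = Pow(Add(Rational(-135, 2), Add(-88, -93)), -1) = Pow(Add(Rational(-135, 2), -181), -1) = Pow(Rational(-497, 2), -1) = Rational(-2, 497)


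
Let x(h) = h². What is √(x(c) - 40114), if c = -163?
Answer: 3*I*√1505 ≈ 116.38*I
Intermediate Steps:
√(x(c) - 40114) = √((-163)² - 40114) = √(26569 - 40114) = √(-13545) = 3*I*√1505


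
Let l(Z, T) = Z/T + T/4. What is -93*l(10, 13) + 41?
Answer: -17305/52 ≈ -332.79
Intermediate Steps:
l(Z, T) = T/4 + Z/T (l(Z, T) = Z/T + T*(¼) = Z/T + T/4 = T/4 + Z/T)
-93*l(10, 13) + 41 = -93*((¼)*13 + 10/13) + 41 = -93*(13/4 + 10*(1/13)) + 41 = -93*(13/4 + 10/13) + 41 = -93*209/52 + 41 = -19437/52 + 41 = -17305/52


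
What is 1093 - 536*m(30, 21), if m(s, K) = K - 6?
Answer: -6947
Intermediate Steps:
m(s, K) = -6 + K
1093 - 536*m(30, 21) = 1093 - 536*(-6 + 21) = 1093 - 536*15 = 1093 - 8040 = -6947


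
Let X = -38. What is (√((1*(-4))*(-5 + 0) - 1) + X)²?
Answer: (38 - √19)² ≈ 1131.7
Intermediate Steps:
(√((1*(-4))*(-5 + 0) - 1) + X)² = (√((1*(-4))*(-5 + 0) - 1) - 38)² = (√(-4*(-5) - 1) - 38)² = (√(20 - 1) - 38)² = (√19 - 38)² = (-38 + √19)²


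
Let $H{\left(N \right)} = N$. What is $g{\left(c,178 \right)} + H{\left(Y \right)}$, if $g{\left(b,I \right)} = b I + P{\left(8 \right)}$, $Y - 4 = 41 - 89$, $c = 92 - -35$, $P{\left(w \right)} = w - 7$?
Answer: $22563$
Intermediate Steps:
$P{\left(w \right)} = -7 + w$ ($P{\left(w \right)} = w - 7 = -7 + w$)
$c = 127$ ($c = 92 + 35 = 127$)
$Y = -44$ ($Y = 4 + \left(41 - 89\right) = 4 - 48 = -44$)
$g{\left(b,I \right)} = 1 + I b$ ($g{\left(b,I \right)} = b I + \left(-7 + 8\right) = I b + 1 = 1 + I b$)
$g{\left(c,178 \right)} + H{\left(Y \right)} = \left(1 + 178 \cdot 127\right) - 44 = \left(1 + 22606\right) - 44 = 22607 - 44 = 22563$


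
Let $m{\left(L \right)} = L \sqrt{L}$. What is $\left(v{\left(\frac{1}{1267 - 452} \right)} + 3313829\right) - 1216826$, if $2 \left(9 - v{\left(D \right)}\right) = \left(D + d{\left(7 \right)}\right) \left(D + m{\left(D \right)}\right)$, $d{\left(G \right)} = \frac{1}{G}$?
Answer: $\frac{9750214569489}{4649575} - \frac{411 \sqrt{815}}{3789403625} \approx 2.097 \cdot 10^{6}$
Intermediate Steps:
$m{\left(L \right)} = L^{\frac{3}{2}}$
$v{\left(D \right)} = 9 - \frac{\left(\frac{1}{7} + D\right) \left(D + D^{\frac{3}{2}}\right)}{2}$ ($v{\left(D \right)} = 9 - \frac{\left(D + \frac{1}{7}\right) \left(D + D^{\frac{3}{2}}\right)}{2} = 9 - \frac{\left(\frac{1}{7} + D\right) \left(D + D^{\frac{3}{2}}\right)}{2}$)
$\left(v{\left(\frac{1}{1267 - 452} \right)} + 3313829\right) - 1216826 = \left(\left(9 - \frac{\left(\frac{1}{1267 - 452}\right)^{2}}{2} - \frac{\left(\frac{1}{1267 - 452}\right)^{\frac{5}{2}}}{2} - \frac{1}{14 \left(1267 - 452\right)} - \frac{\left(\frac{1}{1267 - 452}\right)^{\frac{3}{2}}}{14}\right) + 3313829\right) - 1216826 = \left(\left(9 - \frac{\left(\frac{1}{815}\right)^{2}}{2} - \frac{\left(\frac{1}{815}\right)^{\frac{5}{2}}}{2} - \frac{1}{14 \cdot 815} - \frac{\left(\frac{1}{815}\right)^{\frac{3}{2}}}{14}\right) + 3313829\right) - 1216826 = \left(\left(9 - \frac{1}{2 \cdot 664225} - \frac{1}{2 \cdot 664225 \sqrt{815}} - \frac{1}{11410} - \frac{1}{14 \cdot 815 \sqrt{815}}\right) + 3313829\right) - 1216826 = \left(\left(9 - \frac{1}{1328450} - \frac{\frac{1}{541343375} \sqrt{815}}{2} - \frac{1}{11410} - \frac{\frac{1}{664225} \sqrt{815}}{14}\right) + 3313829\right) - 1216826 = \left(\left(9 - \frac{1}{1328450} - \frac{\sqrt{815}}{1082686750} - \frac{1}{11410} - \frac{\sqrt{815}}{9299150}\right) + 3313829\right) - 1216826 = \left(\left(\frac{41845764}{4649575} - \frac{411 \sqrt{815}}{3789403625}\right) + 3313829\right) - 1216826 = \left(\frac{15407938318439}{4649575} - \frac{411 \sqrt{815}}{3789403625}\right) - 1216826 = \frac{9750214569489}{4649575} - \frac{411 \sqrt{815}}{3789403625}$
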